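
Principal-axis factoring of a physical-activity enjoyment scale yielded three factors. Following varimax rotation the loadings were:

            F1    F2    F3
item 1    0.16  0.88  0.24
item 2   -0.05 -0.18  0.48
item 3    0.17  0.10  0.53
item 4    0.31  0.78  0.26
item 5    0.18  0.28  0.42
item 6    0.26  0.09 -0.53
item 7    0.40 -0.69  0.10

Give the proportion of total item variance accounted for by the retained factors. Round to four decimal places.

0.5007

Communalities: 0.8576, 0.2653, 0.3198, 0.7721, 0.2872, 0.3566, 0.6461; Σh² = 3.5047.
Total variance with 7 standardized items is 7, so the solution explains 3.5047/7 = 0.5007.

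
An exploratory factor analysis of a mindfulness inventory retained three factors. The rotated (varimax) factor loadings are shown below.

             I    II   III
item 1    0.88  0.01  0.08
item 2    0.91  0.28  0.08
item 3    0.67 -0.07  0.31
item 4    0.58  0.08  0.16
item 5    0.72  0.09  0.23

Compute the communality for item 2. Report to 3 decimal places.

h² = 0.91² + 0.28² + 0.08² = 0.8281 + 0.0784 + 0.0064 = 0.9129

0.913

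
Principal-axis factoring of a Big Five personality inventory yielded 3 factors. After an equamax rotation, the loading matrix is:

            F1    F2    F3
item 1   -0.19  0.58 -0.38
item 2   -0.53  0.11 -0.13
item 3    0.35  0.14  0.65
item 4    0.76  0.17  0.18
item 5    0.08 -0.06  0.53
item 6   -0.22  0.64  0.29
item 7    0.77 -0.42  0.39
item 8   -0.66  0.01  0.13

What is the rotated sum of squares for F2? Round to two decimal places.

0.99

SS loadings for F2 = 0.58² + 0.11² + 0.14² + 0.17² + (-0.06)² + 0.64² + (-0.42)² + 0.01² = 0.3364 + 0.0121 + 0.0196 + 0.0289 + 0.0036 + 0.4096 + 0.1764 + 0.0001 = 0.9867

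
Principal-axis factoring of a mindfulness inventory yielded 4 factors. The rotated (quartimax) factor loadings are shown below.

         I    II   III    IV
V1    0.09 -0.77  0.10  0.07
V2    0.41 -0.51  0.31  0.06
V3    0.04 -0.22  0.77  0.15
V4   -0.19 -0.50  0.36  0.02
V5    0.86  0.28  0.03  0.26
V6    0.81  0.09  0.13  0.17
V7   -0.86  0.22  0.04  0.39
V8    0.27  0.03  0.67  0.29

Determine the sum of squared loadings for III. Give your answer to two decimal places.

1.30

SS loadings for III = 0.10² + 0.31² + 0.77² + 0.36² + 0.03² + 0.13² + 0.04² + 0.67² = 0.0100 + 0.0961 + 0.5929 + 0.1296 + 0.0009 + 0.0169 + 0.0016 + 0.4489 = 1.2969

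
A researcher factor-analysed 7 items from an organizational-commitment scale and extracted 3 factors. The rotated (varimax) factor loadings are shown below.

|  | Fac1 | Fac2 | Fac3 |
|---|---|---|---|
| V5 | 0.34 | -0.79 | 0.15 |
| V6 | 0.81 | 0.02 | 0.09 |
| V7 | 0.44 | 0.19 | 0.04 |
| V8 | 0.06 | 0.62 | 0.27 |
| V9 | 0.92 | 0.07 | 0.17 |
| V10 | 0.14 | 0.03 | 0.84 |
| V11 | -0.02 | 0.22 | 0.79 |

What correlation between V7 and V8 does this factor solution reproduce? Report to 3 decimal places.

0.155

r̂ = Σ λ_i·λ_j across factors = (0.44)(0.06) + (0.19)(0.62) + (0.04)(0.27)
  = +0.0264 +0.1178 +0.0108 = 0.1550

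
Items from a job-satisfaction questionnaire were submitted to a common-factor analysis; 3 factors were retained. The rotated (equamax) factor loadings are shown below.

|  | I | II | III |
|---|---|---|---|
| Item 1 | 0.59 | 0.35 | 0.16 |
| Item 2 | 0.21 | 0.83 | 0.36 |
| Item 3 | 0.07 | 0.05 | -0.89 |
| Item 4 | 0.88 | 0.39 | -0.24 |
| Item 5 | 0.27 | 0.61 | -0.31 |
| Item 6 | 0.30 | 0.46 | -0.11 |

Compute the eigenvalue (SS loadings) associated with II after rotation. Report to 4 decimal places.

1.5497

SS loadings for II = 0.35² + 0.83² + 0.05² + 0.39² + 0.61² + 0.46² = 0.1225 + 0.6889 + 0.0025 + 0.1521 + 0.3721 + 0.2116 = 1.5497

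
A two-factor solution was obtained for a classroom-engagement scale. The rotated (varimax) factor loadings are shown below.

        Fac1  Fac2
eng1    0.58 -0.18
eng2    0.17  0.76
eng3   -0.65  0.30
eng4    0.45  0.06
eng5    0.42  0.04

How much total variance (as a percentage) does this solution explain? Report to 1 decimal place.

37.4%

SS loadings by factor: 1.1667, 0.7052; total = 1.8719.
Total variance with 5 standardized items is 5, so the solution explains 1.8719/5 = 0.3744 = 37.44%.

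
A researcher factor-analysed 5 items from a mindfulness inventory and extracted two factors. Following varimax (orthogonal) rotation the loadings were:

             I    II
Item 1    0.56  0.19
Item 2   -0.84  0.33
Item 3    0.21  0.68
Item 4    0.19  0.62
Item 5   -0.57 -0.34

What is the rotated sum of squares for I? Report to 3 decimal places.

SS loadings for I = 0.56² + (-0.84)² + 0.21² + 0.19² + (-0.57)² = 0.3136 + 0.7056 + 0.0441 + 0.0361 + 0.3249 = 1.4243

1.424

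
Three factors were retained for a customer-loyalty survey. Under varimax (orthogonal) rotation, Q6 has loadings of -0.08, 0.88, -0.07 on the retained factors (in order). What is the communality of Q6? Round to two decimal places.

0.79

h² = (-0.08)² + 0.88² + (-0.07)² = 0.0064 + 0.7744 + 0.0049 = 0.7857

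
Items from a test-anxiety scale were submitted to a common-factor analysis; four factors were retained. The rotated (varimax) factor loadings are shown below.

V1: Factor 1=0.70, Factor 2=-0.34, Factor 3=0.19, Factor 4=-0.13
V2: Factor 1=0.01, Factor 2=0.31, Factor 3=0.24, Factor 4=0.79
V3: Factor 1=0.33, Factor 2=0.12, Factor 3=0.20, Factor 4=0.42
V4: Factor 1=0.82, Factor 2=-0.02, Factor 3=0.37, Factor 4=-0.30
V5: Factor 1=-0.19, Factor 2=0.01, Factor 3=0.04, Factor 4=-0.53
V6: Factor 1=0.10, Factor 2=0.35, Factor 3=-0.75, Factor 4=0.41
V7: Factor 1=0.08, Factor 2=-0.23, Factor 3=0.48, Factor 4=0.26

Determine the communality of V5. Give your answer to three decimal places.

0.319

h² = (-0.19)² + 0.01² + 0.04² + (-0.53)² = 0.0361 + 0.0001 + 0.0016 + 0.2809 = 0.3187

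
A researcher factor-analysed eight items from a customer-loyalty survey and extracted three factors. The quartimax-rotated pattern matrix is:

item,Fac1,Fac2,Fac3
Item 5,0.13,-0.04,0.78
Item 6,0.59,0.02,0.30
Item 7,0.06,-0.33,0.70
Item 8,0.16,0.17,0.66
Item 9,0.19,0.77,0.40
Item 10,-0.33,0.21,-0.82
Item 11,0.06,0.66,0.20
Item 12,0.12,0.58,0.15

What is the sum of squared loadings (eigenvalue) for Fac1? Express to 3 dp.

SS loadings for Fac1 = 0.13² + 0.59² + 0.06² + 0.16² + 0.19² + (-0.33)² + 0.06² + 0.12² = 0.0169 + 0.3481 + 0.0036 + 0.0256 + 0.0361 + 0.1089 + 0.0036 + 0.0144 = 0.5572

0.557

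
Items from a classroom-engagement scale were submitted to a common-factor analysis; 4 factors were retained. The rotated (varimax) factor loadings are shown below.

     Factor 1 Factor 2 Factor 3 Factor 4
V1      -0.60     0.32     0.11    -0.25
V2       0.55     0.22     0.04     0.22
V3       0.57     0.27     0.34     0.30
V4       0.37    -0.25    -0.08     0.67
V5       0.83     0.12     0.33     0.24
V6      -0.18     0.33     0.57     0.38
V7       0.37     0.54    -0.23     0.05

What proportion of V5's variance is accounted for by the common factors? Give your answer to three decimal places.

0.870

h² = 0.83² + 0.12² + 0.33² + 0.24² = 0.6889 + 0.0144 + 0.1089 + 0.0576 = 0.8698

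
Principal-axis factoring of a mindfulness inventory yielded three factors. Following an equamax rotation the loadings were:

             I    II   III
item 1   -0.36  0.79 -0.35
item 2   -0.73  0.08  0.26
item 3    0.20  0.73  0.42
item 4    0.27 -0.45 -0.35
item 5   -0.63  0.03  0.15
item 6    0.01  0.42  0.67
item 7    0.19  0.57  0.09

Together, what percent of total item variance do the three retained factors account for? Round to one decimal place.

57.8%

Communalities: 0.8762, 0.6069, 0.7493, 0.3979, 0.4203, 0.6254, 0.3691; Σh² = 4.0451.
Total variance with 7 standardized items is 7, so the solution explains 4.0451/7 = 0.5779 = 57.79%.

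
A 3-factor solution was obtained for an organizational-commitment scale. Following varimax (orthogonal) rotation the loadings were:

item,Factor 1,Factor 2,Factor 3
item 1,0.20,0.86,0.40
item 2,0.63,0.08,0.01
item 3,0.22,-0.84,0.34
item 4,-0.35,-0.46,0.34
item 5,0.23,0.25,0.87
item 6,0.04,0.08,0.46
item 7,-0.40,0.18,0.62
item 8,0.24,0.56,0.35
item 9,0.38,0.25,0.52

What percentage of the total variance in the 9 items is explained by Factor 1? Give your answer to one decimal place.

SS loadings for Factor 1 = 0.20² + 0.63² + 0.22² + (-0.35)² + 0.23² + 0.04² + (-0.40)² + 0.24² + 0.38² = 1.0243
With 9 standardized items, total variance = 9. Proportion = 1.0243/9 = 0.1138 → 11.38%.

11.4%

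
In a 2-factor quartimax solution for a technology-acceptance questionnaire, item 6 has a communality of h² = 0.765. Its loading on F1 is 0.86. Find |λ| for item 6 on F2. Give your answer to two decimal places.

Under orthogonal rotation h² = Σλ², so λ_F2² = h² − (0.7396) = 0.765 − 0.7396 = 0.0254.
|λ| = √0.0254 = 0.1594.

0.16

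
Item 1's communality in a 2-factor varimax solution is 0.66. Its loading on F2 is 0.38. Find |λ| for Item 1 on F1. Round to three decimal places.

Under orthogonal rotation h² = Σλ², so λ_F1² = h² − (0.1444) = 0.66 − 0.1444 = 0.5156.
|λ| = √0.5156 = 0.7181.

0.718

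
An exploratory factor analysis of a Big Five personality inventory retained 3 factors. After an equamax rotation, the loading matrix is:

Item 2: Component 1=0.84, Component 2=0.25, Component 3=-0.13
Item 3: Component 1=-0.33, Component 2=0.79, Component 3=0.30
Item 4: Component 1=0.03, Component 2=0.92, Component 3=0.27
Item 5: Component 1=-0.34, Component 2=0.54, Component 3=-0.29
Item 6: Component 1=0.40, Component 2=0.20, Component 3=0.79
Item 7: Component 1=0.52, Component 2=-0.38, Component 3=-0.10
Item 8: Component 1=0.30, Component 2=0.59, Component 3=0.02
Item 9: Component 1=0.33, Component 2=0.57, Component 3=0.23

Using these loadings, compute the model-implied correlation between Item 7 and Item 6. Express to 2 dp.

0.05

r̂ = Σ λ_i·λ_j across factors = (0.52)(0.40) + (-0.38)(0.20) + (-0.10)(0.79)
  = +0.2080 -0.0760 -0.0790 = 0.0530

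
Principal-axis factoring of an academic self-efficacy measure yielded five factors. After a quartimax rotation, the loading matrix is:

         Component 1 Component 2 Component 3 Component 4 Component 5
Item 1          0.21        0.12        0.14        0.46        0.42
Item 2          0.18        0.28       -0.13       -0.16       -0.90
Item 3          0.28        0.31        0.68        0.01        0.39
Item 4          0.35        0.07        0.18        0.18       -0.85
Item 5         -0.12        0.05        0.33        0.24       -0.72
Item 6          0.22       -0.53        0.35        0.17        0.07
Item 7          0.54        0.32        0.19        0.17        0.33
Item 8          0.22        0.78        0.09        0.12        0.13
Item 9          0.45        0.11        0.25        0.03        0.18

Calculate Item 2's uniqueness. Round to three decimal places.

h² = 0.18² + 0.28² + (-0.13)² + (-0.16)² + (-0.90)² = 0.0324 + 0.0784 + 0.0169 + 0.0256 + 0.8100 = 0.9633
Uniqueness u² = 1 − h² = 1 − 0.9633 = 0.0367

0.037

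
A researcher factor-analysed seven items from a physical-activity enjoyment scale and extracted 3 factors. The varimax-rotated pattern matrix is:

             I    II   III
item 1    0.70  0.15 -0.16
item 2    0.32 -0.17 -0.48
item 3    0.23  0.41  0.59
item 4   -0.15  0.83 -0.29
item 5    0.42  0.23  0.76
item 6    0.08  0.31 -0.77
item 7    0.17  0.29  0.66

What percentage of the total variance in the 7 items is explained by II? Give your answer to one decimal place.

16.3%

SS loadings for II = 0.15² + (-0.17)² + 0.41² + 0.83² + 0.23² + 0.31² + 0.29² = 1.1415
With 7 standardized items, total variance = 7. Proportion = 1.1415/7 = 0.1631 → 16.31%.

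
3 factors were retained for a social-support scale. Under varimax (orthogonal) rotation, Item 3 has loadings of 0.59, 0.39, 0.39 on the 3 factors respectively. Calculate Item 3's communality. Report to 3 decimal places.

0.652

h² = 0.59² + 0.39² + 0.39² = 0.3481 + 0.1521 + 0.1521 = 0.6523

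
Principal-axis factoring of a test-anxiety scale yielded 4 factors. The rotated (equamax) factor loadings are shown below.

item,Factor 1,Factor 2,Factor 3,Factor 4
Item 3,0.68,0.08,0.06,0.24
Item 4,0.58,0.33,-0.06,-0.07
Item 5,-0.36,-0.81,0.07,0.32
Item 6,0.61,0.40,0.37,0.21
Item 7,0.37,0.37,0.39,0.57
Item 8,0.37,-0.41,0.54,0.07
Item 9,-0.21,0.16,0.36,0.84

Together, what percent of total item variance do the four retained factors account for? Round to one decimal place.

69.2%

Communalities: 0.5300, 0.4538, 0.8930, 0.7131, 0.7508, 0.6015, 0.9049; Σh² = 4.8471.
Total variance with 7 standardized items is 7, so the solution explains 4.8471/7 = 0.6924 = 69.24%.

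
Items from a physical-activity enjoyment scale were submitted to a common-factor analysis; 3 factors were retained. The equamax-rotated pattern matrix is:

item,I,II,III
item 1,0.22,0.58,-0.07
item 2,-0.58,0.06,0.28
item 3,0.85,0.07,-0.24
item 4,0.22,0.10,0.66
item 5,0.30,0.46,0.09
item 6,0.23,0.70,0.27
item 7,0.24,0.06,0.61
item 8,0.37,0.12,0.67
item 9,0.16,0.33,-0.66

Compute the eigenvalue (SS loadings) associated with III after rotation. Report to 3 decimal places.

SS loadings for III = (-0.07)² + 0.28² + (-0.24)² + 0.66² + 0.09² + 0.27² + 0.61² + 0.67² + (-0.66)² = 0.0049 + 0.0784 + 0.0576 + 0.4356 + 0.0081 + 0.0729 + 0.3721 + 0.4489 + 0.4356 = 1.9141

1.914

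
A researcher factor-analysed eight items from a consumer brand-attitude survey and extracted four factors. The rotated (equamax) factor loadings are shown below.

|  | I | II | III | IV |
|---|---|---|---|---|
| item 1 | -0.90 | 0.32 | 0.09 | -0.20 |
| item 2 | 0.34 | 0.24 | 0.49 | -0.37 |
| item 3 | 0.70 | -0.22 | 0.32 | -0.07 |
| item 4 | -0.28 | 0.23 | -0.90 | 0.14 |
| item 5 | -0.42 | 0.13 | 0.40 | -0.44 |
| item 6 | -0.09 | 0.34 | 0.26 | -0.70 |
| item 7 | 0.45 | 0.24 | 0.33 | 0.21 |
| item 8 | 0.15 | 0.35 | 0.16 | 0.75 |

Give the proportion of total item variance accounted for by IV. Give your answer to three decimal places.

0.186

SS loadings for IV = (-0.20)² + (-0.37)² + (-0.07)² + 0.14² + (-0.44)² + (-0.70)² + 0.21² + 0.75² = 1.4916
Proportion of variance = 1.4916 / 8 = 0.1865.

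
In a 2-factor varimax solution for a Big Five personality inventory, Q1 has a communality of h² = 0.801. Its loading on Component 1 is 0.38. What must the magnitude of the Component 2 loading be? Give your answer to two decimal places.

0.81

Under orthogonal rotation h² = Σλ², so λ_Component 2² = h² − (0.1444) = 0.801 − 0.1444 = 0.6566.
|λ| = √0.6566 = 0.8103.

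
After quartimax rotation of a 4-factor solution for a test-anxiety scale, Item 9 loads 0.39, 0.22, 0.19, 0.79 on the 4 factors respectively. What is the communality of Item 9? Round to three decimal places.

0.861

h² = 0.39² + 0.22² + 0.19² + 0.79² = 0.1521 + 0.0484 + 0.0361 + 0.6241 = 0.8607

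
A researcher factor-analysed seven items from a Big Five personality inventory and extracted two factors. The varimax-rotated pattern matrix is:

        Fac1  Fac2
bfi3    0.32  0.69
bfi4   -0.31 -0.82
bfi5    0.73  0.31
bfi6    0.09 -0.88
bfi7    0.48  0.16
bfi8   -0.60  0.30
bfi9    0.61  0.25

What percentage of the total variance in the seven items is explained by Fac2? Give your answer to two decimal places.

31.39%

SS loadings for Fac2 = 0.69² + (-0.82)² + 0.31² + (-0.88)² + 0.16² + 0.30² + 0.25² = 2.1971
With 7 standardized items, total variance = 7. Proportion = 2.1971/7 = 0.3139 → 31.39%.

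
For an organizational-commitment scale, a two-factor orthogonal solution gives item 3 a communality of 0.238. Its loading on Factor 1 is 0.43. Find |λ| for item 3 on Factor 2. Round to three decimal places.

0.230

Under orthogonal rotation h² = Σλ², so λ_Factor 2² = h² − (0.1849) = 0.238 − 0.1849 = 0.0531.
|λ| = √0.0531 = 0.2304.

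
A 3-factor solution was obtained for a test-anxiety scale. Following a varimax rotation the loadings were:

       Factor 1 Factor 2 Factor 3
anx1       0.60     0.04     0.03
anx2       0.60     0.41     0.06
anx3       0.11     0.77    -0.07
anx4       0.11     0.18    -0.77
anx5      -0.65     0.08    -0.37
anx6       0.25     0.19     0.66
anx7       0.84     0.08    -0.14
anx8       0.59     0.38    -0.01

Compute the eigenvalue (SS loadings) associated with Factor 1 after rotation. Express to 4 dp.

2.2829

SS loadings for Factor 1 = 0.60² + 0.60² + 0.11² + 0.11² + (-0.65)² + 0.25² + 0.84² + 0.59² = 0.3600 + 0.3600 + 0.0121 + 0.0121 + 0.4225 + 0.0625 + 0.7056 + 0.3481 = 2.2829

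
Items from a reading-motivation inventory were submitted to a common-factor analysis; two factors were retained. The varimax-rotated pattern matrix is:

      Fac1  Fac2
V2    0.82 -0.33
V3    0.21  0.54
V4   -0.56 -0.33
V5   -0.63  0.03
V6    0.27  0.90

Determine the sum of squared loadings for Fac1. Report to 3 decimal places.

1.500

SS loadings for Fac1 = 0.82² + 0.21² + (-0.56)² + (-0.63)² + 0.27² = 0.6724 + 0.0441 + 0.3136 + 0.3969 + 0.0729 = 1.4999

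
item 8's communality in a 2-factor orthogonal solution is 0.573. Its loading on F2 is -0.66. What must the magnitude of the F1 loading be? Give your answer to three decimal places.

0.371

Under orthogonal rotation h² = Σλ², so λ_F1² = h² − (0.4356) = 0.573 − 0.4356 = 0.1374.
|λ| = √0.1374 = 0.3707.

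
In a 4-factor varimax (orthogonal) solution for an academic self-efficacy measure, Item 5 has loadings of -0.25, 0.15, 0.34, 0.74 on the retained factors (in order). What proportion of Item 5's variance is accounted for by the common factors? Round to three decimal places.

0.748

h² = (-0.25)² + 0.15² + 0.34² + 0.74² = 0.0625 + 0.0225 + 0.1156 + 0.5476 = 0.7482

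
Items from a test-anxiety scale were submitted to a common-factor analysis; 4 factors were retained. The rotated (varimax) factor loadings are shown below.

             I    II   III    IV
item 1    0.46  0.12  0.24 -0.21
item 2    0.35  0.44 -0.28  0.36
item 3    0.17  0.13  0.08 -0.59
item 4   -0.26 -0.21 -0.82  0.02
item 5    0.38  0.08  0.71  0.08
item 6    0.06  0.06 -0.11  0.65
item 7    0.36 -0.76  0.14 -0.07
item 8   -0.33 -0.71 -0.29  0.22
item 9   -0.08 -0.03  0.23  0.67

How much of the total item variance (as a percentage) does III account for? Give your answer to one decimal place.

SS loadings for III = 0.24² + (-0.28)² + 0.08² + (-0.82)² + 0.71² + (-0.11)² + 0.14² + (-0.29)² + 0.23² = 1.4876
With 9 standardized items, total variance = 9. Proportion = 1.4876/9 = 0.1653 → 16.53%.

16.5%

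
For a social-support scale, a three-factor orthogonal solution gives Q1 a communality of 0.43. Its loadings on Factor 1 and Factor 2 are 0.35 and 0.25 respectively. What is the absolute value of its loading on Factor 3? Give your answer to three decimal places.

0.495

Under orthogonal rotation h² = Σλ², so λ_Factor 3² = h² − (0.1850) = 0.43 − 0.1850 = 0.2450.
|λ| = √0.2450 = 0.4950.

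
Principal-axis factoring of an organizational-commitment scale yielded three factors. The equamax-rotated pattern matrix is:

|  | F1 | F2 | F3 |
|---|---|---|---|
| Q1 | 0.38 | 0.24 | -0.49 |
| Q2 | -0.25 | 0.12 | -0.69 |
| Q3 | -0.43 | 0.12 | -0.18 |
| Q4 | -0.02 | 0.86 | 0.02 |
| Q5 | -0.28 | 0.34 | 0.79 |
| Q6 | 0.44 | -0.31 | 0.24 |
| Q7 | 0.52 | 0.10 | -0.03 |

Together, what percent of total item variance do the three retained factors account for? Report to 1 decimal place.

SS loadings by factor: 0.9346, 1.0477, 1.4316; total = 3.4139.
Total variance with 7 standardized items is 7, so the solution explains 3.4139/7 = 0.4877 = 48.77%.

48.8%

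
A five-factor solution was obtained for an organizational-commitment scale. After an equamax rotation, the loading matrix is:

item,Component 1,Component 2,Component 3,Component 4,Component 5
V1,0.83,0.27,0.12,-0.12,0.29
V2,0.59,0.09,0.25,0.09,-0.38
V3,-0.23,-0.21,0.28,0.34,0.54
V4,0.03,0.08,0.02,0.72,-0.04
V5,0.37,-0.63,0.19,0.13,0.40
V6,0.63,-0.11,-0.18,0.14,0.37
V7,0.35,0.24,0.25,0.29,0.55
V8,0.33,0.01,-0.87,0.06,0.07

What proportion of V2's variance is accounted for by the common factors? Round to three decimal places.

h² = 0.59² + 0.09² + 0.25² + 0.09² + (-0.38)² = 0.3481 + 0.0081 + 0.0625 + 0.0081 + 0.1444 = 0.5712

0.571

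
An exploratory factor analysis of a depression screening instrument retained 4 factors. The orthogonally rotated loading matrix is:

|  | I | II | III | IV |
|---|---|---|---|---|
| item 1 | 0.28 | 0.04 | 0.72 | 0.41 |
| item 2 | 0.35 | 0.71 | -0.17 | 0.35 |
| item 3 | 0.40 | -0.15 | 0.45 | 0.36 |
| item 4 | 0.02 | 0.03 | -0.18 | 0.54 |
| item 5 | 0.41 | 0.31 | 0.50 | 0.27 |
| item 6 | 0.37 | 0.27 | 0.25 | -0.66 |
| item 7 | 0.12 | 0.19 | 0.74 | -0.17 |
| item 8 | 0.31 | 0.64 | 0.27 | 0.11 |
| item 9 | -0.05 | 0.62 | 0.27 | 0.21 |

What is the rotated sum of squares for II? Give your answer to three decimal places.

SS loadings for II = 0.04² + 0.71² + (-0.15)² + 0.03² + 0.31² + 0.27² + 0.19² + 0.64² + 0.62² = 0.0016 + 0.5041 + 0.0225 + 0.0009 + 0.0961 + 0.0729 + 0.0361 + 0.4096 + 0.3844 = 1.5282

1.528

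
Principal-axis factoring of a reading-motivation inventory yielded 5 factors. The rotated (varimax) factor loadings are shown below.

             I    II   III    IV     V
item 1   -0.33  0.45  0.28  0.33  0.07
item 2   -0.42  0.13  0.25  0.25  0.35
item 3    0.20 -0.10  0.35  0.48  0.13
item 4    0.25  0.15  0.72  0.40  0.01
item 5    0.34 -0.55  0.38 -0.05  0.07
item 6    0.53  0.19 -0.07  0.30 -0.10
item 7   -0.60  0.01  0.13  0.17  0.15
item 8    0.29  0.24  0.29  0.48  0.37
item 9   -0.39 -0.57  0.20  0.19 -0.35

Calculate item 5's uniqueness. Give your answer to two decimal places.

h² = 0.34² + (-0.55)² + 0.38² + (-0.05)² + 0.07² = 0.1156 + 0.3025 + 0.1444 + 0.0025 + 0.0049 = 0.5699
Uniqueness u² = 1 − h² = 1 − 0.5699 = 0.4301

0.43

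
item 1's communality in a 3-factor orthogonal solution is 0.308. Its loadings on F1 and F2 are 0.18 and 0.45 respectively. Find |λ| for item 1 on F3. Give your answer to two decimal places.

0.27

Under orthogonal rotation h² = Σλ², so λ_F3² = h² − (0.2349) = 0.308 − 0.2349 = 0.0731.
|λ| = √0.0731 = 0.2704.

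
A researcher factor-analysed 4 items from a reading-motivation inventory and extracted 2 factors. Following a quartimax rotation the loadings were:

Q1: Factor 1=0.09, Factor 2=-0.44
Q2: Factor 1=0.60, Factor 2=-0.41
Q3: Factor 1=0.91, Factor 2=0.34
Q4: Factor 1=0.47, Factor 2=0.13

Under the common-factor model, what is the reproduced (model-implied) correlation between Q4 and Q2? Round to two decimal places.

0.23

r̂ = Σ λ_i·λ_j across factors = (0.47)(0.60) + (0.13)(-0.41)
  = +0.2820 -0.0533 = 0.2287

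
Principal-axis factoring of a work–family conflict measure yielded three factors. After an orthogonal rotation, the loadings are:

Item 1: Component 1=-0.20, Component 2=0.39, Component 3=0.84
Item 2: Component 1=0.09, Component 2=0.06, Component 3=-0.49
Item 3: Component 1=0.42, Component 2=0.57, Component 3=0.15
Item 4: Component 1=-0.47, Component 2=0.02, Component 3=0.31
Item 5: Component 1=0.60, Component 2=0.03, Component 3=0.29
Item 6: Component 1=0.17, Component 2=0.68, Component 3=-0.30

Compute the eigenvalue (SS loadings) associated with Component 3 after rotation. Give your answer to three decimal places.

SS loadings for Component 3 = 0.84² + (-0.49)² + 0.15² + 0.31² + 0.29² + (-0.30)² = 0.7056 + 0.2401 + 0.0225 + 0.0961 + 0.0841 + 0.0900 = 1.2384

1.238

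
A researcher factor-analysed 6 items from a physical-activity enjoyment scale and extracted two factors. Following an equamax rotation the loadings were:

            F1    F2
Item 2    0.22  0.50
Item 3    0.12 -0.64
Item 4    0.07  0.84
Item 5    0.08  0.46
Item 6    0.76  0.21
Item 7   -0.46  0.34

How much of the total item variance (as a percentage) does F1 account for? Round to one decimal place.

14.4%

SS loadings for F1 = 0.22² + 0.12² + 0.07² + 0.08² + 0.76² + (-0.46)² = 0.8633
With 6 standardized items, total variance = 6. Proportion = 0.8633/6 = 0.1439 → 14.39%.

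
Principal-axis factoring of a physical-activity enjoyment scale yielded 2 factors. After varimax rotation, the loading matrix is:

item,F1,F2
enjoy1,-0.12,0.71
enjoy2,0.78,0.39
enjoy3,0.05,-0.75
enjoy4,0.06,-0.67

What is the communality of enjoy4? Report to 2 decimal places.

h² = 0.06² + (-0.67)² = 0.0036 + 0.4489 = 0.4525

0.45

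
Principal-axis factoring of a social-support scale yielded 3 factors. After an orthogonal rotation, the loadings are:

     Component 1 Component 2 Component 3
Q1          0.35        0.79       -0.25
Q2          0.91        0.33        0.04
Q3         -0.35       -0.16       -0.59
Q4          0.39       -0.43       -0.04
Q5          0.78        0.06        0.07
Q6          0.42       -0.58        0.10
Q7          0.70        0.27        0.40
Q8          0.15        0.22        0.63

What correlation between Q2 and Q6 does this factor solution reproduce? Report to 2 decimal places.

r̂ = Σ λ_i·λ_j across factors = (0.91)(0.42) + (0.33)(-0.58) + (0.04)(0.10)
  = +0.3822 -0.1914 +0.0040 = 0.1948

0.19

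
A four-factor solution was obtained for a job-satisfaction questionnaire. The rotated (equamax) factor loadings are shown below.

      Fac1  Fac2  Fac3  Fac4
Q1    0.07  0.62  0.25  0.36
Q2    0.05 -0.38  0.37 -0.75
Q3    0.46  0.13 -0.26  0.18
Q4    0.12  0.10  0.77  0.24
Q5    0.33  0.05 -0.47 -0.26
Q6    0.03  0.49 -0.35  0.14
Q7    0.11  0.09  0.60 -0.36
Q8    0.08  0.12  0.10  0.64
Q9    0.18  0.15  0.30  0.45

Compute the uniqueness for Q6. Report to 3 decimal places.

0.617

h² = 0.03² + 0.49² + (-0.35)² + 0.14² = 0.0009 + 0.2401 + 0.1225 + 0.0196 = 0.3831
Uniqueness u² = 1 − h² = 1 − 0.3831 = 0.6169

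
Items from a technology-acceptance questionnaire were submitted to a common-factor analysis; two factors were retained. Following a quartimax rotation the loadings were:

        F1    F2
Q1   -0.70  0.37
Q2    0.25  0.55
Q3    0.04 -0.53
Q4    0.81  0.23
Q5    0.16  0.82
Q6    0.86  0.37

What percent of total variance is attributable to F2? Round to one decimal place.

SS loadings for F2 = 0.37² + 0.55² + (-0.53)² + 0.23² + 0.82² + 0.37² = 1.5825
With 6 standardized items, total variance = 6. Proportion = 1.5825/6 = 0.2637 → 26.38%.

26.4%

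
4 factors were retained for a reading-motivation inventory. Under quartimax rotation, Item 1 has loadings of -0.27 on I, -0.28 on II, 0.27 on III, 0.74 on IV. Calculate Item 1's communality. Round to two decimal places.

h² = (-0.27)² + (-0.28)² + 0.27² + 0.74² = 0.0729 + 0.0784 + 0.0729 + 0.5476 = 0.7718

0.77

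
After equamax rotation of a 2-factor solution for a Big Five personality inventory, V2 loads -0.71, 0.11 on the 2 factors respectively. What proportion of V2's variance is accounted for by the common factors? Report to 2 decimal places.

h² = (-0.71)² + 0.11² = 0.5041 + 0.0121 = 0.5162

0.52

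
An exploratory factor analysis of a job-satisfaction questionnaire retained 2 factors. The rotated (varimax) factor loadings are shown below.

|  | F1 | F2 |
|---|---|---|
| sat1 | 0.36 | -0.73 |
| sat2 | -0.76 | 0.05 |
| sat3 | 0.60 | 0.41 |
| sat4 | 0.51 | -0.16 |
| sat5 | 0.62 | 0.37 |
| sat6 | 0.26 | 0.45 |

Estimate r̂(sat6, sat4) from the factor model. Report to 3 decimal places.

r̂ = Σ λ_i·λ_j across factors = (0.26)(0.51) + (0.45)(-0.16)
  = +0.1326 -0.0720 = 0.0606

0.061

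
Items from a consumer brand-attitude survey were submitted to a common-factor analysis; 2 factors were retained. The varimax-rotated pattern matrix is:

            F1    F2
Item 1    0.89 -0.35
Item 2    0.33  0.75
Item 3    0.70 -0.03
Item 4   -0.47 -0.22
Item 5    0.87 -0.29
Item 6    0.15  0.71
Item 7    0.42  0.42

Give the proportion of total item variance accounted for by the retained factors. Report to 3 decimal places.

0.581

Communalities: 0.9146, 0.6714, 0.4909, 0.2693, 0.8410, 0.5266, 0.3528; Σh² = 4.0666.
Total variance with 7 standardized items is 7, so the solution explains 4.0666/7 = 0.5809.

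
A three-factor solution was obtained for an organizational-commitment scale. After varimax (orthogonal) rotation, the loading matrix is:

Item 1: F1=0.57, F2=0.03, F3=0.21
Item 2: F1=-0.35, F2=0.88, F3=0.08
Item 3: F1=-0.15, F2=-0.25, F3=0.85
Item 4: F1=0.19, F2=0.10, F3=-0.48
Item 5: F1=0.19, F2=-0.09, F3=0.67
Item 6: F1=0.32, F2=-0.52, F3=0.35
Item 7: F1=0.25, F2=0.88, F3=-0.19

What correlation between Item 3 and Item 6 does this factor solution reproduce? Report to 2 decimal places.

r̂ = Σ λ_i·λ_j across factors = (-0.15)(0.32) + (-0.25)(-0.52) + (0.85)(0.35)
  = -0.0480 +0.1300 +0.2975 = 0.3795

0.38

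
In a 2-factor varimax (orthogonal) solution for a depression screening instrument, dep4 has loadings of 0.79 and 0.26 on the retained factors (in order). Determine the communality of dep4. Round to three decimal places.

0.692

h² = 0.79² + 0.26² = 0.6241 + 0.0676 = 0.6917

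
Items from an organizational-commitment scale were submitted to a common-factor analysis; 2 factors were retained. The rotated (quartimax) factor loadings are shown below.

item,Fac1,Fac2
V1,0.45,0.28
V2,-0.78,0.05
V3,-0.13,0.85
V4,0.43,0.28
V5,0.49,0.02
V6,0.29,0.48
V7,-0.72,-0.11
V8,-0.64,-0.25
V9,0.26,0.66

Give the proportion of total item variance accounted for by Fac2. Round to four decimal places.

SS loadings for Fac2 = 0.28² + 0.05² + 0.85² + 0.28² + 0.02² + 0.48² + (-0.11)² + (-0.25)² + 0.66² = 1.6228
Proportion of variance = 1.6228 / 9 = 0.1803.

0.1803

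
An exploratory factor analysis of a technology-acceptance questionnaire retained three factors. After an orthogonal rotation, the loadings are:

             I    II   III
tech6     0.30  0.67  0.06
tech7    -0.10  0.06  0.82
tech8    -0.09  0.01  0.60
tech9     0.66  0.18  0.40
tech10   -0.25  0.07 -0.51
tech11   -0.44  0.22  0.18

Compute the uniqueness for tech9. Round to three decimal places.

0.372

h² = 0.66² + 0.18² + 0.40² = 0.4356 + 0.0324 + 0.1600 = 0.6280
Uniqueness u² = 1 − h² = 1 − 0.6280 = 0.3720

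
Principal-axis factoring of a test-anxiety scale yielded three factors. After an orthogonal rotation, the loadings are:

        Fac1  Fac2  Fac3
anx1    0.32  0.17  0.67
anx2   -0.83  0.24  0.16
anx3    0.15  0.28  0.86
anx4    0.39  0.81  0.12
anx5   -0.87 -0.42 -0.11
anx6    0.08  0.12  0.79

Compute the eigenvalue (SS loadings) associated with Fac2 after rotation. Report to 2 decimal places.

1.01

SS loadings for Fac2 = 0.17² + 0.24² + 0.28² + 0.81² + (-0.42)² + 0.12² = 0.0289 + 0.0576 + 0.0784 + 0.6561 + 0.1764 + 0.0144 = 1.0118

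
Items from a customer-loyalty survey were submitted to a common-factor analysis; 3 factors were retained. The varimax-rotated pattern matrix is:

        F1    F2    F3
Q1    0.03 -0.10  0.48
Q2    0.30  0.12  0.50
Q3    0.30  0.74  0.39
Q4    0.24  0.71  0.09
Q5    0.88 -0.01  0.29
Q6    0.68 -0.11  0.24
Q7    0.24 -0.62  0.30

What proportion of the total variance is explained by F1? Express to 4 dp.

0.2190

SS loadings for F1 = 0.03² + 0.30² + 0.30² + 0.24² + 0.88² + 0.68² + 0.24² = 1.5329
Proportion of variance = 1.5329 / 7 = 0.2190.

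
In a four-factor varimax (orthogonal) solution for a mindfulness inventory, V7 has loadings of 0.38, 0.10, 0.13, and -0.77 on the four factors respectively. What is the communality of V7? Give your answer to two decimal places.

0.76

h² = 0.38² + 0.10² + 0.13² + (-0.77)² = 0.1444 + 0.0100 + 0.0169 + 0.5929 = 0.7642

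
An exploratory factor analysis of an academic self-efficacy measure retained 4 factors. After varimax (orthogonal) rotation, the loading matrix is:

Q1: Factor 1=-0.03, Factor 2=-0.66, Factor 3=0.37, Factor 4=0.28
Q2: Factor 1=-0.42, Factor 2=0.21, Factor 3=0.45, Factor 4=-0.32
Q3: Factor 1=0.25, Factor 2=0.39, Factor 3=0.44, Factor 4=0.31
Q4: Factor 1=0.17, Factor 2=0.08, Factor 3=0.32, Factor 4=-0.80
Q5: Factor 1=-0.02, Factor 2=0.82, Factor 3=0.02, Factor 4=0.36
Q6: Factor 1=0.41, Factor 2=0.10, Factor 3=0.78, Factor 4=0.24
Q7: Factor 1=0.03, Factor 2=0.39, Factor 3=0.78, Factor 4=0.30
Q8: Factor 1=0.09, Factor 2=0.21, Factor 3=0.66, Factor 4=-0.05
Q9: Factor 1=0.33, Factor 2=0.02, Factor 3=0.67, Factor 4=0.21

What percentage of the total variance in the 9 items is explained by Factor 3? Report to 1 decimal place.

SS loadings for Factor 3 = 0.37² + 0.45² + 0.44² + 0.32² + 0.02² + 0.78² + 0.78² + 0.66² + 0.67² = 2.7371
With 9 standardized items, total variance = 9. Proportion = 2.7371/9 = 0.3041 → 30.41%.

30.4%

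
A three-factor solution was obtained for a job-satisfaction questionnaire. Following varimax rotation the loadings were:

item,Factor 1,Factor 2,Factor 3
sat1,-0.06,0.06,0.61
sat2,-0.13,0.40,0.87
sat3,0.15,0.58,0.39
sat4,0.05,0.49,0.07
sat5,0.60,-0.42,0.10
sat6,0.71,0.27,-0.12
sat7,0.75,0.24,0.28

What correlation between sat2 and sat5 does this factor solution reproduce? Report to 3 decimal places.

r̂ = Σ λ_i·λ_j across factors = (-0.13)(0.60) + (0.40)(-0.42) + (0.87)(0.10)
  = -0.0780 -0.1680 +0.0870 = -0.1590

-0.159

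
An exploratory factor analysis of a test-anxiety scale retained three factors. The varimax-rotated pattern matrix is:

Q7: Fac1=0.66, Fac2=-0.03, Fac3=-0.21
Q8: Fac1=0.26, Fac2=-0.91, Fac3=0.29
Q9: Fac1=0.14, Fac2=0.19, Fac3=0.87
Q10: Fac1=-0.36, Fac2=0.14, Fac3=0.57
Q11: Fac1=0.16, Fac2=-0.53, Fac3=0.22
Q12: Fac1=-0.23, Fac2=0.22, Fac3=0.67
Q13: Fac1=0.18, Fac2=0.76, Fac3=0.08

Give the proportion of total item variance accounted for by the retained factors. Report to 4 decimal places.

0.6098

SS loadings by factor: 0.7633, 1.7916, 1.7137; total = 4.2686.
Total variance with 7 standardized items is 7, so the solution explains 4.2686/7 = 0.6098.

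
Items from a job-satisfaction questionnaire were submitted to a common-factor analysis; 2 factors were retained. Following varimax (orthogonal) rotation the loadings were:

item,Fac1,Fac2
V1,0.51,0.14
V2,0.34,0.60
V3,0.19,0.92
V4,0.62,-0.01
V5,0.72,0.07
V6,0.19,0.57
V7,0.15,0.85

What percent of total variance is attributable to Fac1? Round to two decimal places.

SS loadings for Fac1 = 0.51² + 0.34² + 0.19² + 0.62² + 0.72² + 0.19² + 0.15² = 1.3732
With 7 standardized items, total variance = 7. Proportion = 1.3732/7 = 0.1962 → 19.62%.

19.62%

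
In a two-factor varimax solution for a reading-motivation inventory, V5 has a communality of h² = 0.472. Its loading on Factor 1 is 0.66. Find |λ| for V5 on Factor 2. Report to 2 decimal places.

0.19

Under orthogonal rotation h² = Σλ², so λ_Factor 2² = h² − (0.4356) = 0.472 − 0.4356 = 0.0364.
|λ| = √0.0364 = 0.1908.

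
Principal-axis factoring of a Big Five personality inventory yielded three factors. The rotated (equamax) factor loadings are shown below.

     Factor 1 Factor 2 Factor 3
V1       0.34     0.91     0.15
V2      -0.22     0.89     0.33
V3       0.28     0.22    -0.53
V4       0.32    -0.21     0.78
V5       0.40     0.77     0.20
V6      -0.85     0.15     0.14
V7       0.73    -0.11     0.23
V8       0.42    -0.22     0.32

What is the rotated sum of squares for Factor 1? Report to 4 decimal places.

1.9366

SS loadings for Factor 1 = 0.34² + (-0.22)² + 0.28² + 0.32² + 0.40² + (-0.85)² + 0.73² + 0.42² = 0.1156 + 0.0484 + 0.0784 + 0.1024 + 0.1600 + 0.7225 + 0.5329 + 0.1764 = 1.9366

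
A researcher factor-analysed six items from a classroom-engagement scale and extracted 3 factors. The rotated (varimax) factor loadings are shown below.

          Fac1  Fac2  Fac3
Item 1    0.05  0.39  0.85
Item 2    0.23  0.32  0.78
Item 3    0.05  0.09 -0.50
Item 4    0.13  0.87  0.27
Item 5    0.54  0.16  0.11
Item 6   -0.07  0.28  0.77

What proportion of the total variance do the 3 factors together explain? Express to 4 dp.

0.6256

SS loadings by factor: 0.3713, 1.1235, 2.2588; total = 3.7536.
Total variance with 6 standardized items is 6, so the solution explains 3.7536/6 = 0.6256.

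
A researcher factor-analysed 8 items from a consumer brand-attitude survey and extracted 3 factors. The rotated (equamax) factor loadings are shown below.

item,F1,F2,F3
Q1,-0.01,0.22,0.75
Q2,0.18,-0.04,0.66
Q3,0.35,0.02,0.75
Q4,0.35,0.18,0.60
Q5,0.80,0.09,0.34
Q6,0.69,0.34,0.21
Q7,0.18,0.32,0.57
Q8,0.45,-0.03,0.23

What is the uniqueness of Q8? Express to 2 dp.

0.74

h² = 0.45² + (-0.03)² + 0.23² = 0.2025 + 0.0009 + 0.0529 = 0.2563
Uniqueness u² = 1 − h² = 1 − 0.2563 = 0.7437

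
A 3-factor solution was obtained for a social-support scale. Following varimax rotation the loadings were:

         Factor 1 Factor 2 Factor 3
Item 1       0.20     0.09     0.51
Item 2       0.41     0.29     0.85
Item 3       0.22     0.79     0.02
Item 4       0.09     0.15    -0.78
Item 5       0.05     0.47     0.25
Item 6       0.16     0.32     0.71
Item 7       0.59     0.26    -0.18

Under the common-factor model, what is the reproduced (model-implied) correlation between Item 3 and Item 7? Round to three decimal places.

0.332

r̂ = Σ λ_i·λ_j across factors = (0.22)(0.59) + (0.79)(0.26) + (0.02)(-0.18)
  = +0.1298 +0.2054 -0.0036 = 0.3316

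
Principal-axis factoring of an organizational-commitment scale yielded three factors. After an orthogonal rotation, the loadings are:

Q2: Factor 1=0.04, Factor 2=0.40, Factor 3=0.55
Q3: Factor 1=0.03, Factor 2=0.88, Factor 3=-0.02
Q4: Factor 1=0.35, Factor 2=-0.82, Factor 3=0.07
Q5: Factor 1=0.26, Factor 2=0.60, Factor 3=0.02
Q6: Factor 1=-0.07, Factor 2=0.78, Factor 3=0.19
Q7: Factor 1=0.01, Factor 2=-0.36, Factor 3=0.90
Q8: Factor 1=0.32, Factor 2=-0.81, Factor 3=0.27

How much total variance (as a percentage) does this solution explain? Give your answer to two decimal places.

Communalities: 0.4641, 0.7757, 0.7998, 0.4280, 0.6494, 0.9397, 0.8314; Σh² = 4.8881.
Total variance with 7 standardized items is 7, so the solution explains 4.8881/7 = 0.6983 = 69.83%.

69.83%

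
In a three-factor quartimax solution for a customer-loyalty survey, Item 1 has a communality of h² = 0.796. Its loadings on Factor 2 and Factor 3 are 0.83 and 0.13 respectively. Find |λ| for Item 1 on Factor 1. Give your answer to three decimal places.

0.300

Under orthogonal rotation h² = Σλ², so λ_Factor 1² = h² − (0.7058) = 0.796 − 0.7058 = 0.0902.
|λ| = √0.0902 = 0.3003.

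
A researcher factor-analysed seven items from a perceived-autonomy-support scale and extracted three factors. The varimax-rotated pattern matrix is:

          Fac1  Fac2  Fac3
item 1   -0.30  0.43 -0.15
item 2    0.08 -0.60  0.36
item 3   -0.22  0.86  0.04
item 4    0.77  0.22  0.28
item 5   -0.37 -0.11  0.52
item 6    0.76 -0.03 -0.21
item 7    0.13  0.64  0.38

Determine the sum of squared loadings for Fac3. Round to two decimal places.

0.69

SS loadings for Fac3 = (-0.15)² + 0.36² + 0.04² + 0.28² + 0.52² + (-0.21)² + 0.38² = 0.0225 + 0.1296 + 0.0016 + 0.0784 + 0.2704 + 0.0441 + 0.1444 = 0.6910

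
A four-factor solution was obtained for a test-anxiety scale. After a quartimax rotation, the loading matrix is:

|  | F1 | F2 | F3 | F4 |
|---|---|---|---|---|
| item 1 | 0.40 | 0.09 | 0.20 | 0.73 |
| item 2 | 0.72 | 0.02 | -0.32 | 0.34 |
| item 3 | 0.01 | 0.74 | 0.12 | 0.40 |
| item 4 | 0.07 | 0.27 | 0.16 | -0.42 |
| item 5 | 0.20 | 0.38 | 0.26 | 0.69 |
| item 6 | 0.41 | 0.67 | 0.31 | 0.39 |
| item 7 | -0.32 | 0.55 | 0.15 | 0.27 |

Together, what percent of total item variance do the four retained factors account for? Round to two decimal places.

65.33%

Communalities: 0.7410, 0.7368, 0.7221, 0.2798, 0.7281, 0.8652, 0.5003; Σh² = 4.5733.
Total variance with 7 standardized items is 7, so the solution explains 4.5733/7 = 0.6533 = 65.33%.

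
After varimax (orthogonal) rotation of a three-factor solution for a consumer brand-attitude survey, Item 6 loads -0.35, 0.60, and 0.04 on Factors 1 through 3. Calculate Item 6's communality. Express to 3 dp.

0.484

h² = (-0.35)² + 0.60² + 0.04² = 0.1225 + 0.3600 + 0.0016 = 0.4841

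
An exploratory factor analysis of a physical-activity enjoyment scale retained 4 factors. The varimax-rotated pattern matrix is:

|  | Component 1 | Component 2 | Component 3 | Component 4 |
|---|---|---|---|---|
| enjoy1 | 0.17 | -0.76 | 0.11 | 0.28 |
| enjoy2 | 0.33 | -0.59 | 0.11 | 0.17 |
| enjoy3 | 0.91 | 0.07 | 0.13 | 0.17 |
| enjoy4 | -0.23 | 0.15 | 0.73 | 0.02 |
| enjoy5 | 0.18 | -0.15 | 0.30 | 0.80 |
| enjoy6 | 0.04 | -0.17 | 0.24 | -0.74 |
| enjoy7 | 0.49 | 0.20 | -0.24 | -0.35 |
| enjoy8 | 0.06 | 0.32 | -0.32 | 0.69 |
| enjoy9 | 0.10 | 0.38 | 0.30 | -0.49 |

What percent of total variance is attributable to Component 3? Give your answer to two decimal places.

10.80%

SS loadings for Component 3 = 0.11² + 0.11² + 0.13² + 0.73² + 0.30² + 0.24² + (-0.24)² + (-0.32)² + 0.30² = 0.9716
With 9 standardized items, total variance = 9. Proportion = 0.9716/9 = 0.1080 → 10.80%.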